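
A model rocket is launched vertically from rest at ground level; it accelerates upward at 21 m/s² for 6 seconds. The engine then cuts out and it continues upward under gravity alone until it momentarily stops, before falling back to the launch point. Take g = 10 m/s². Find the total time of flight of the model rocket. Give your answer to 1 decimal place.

Phase 1 (powered ascent): v₀ = 0 m/s, a = 21 m/s².
v = v₀ + at = 0 + (21)(6) = 126 m/s
Δx = v₀t + ½at² = 0·6 + 0.5·21·6² = 378 m

Phase 2 (coasting upward): v₀ = 126 m/s, a = -10 m/s².
v = v₀ + at → t = (0 − 126) / -10 = 12.6 s
v² = v₀² + 2aΔx → Δx = (0² − 126²)/(2·-10) = 794 m

Phase 3 (free fall): v₀ = 0 m/s, a = -10 m/s².
Falls 1170 m from rest: t = √(2·1170/10) = 15.3 s; v = g·t = 153 m/s.
Total time = 6.00 + 12.6 + 15.3 = 33.9 s

33.9 s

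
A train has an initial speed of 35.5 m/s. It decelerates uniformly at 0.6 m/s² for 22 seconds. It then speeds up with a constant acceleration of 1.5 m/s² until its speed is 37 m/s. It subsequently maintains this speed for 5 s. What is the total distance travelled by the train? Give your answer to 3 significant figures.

Phase 1 (decelerating): v₀ = 35.5 m/s, a = -0.6 m/s².
v = v₀ + at = 35.5 + (-0.6)(22) = 22.3 m/s
Δx = v₀t + ½at² = 35.5·22 + 0.5·-0.6·22² = 636 m

Phase 2 (accelerating): v₀ = 22.3 m/s, a = 1.5 m/s².
v = v₀ + at → t = (37 − 22.3) / 1.5 = 9.80 s
v² = v₀² + 2aΔx → Δx = (37² − 22.3²)/(2·1.5) = 291 m

Phase 3 (constant speed): v₀ = 37.0 m/s, a = 0 m/s².
v = v₀ + at = 37.0 + (0)(5) = 37.0 m/s
Δx = v₀t + ½at² = 37.0·5 + 0.5·0·5² = 185 m
Total distance = 636 + 291 + 185 = 1110 m

1110 m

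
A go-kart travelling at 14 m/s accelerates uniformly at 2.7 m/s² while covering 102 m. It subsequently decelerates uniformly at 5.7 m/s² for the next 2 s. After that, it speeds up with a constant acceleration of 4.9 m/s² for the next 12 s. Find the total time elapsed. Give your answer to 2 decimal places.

Phase 1 (accelerating): v₀ = 14.0 m/s, a = 2.7 m/s².
v² = v₀² + 2aΔx = 14.0² + 2·2.7·102 = 747 → v = 27.3 m/s
t = (v − v₀)/a = (27.3 − 14.0)/2.7 = 4.94 s

Phase 2 (decelerating): v₀ = 27.3 m/s, a = -5.7 m/s².
v = v₀ + at = 27.3 + (-5.7)(2) = 15.9 m/s
Δx = v₀t + ½at² = 27.3·2 + 0.5·-5.7·2² = 43.3 m

Phase 3 (accelerating): v₀ = 15.9 m/s, a = 4.9 m/s².
v = v₀ + at = 15.9 + (4.9)(12) = 74.7 m/s
Δx = v₀t + ½at² = 15.9·12 + 0.5·4.9·12² = 544 m
Total time = 4.94 + 2.00 + 12.0 = 18.9 s

18.94 s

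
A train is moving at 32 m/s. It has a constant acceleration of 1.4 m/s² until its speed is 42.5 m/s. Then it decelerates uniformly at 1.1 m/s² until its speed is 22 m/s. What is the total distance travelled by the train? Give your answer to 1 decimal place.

880.4 m

Phase 1 (accelerating): v₀ = 32.0 m/s, a = 1.4 m/s².
v = v₀ + at → t = (42.5 − 32.0) / 1.4 = 7.50 s
v² = v₀² + 2aΔx → Δx = (42.5² − 32.0²)/(2·1.4) = 279 m

Phase 2 (decelerating): v₀ = 42.5 m/s, a = -1.1 m/s².
v = v₀ + at → t = (22 − 42.5) / -1.1 = 18.6 s
v² = v₀² + 2aΔx → Δx = (22² − 42.5²)/(2·-1.1) = 601 m
Total distance = 279 + 601 = 880 m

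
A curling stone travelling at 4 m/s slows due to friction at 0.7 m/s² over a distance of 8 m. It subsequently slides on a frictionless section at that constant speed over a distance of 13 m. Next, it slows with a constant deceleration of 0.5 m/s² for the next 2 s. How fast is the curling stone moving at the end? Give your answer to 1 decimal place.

1.2 m/s

Phase 1 (decelerating): v₀ = 4.00 m/s, a = -0.7 m/s².
v² = v₀² + 2aΔx = 4.00² + 2·-0.7·8 = 4.80 → v = 2.19 m/s
t = (v − v₀)/a = (2.19 − 4.00)/-0.7 = 2.58 s

Phase 2 (constant speed): v₀ = 2.19 m/s, a = 0 m/s².
Constant speed: t = d/v = 13/2.19 = 5.93 s

Phase 3 (decelerating): v₀ = 2.19 m/s, a = -0.5 m/s².
v = v₀ + at = 2.19 + (-0.5)(2) = 1.19 m/s
Δx = v₀t + ½at² = 2.19·2 + 0.5·-0.5·2² = 3.38 m
Final speed = 1.19 m/s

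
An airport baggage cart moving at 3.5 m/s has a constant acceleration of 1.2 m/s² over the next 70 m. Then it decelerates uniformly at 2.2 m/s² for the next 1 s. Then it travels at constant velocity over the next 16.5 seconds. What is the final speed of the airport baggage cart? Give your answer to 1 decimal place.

Phase 1 (accelerating): v₀ = 3.50 m/s, a = 1.2 m/s².
v² = v₀² + 2aΔx = 3.50² + 2·1.2·70 = 180 → v = 13.4 m/s
t = (v − v₀)/a = (13.4 − 3.50)/1.2 = 8.27 s

Phase 2 (decelerating): v₀ = 13.4 m/s, a = -2.2 m/s².
v = v₀ + at = 13.4 + (-2.2)(1) = 11.2 m/s
Δx = v₀t + ½at² = 13.4·1 + 0.5·-2.2·1² = 12.3 m

Phase 3 (constant speed): v₀ = 11.2 m/s, a = 0 m/s².
v = v₀ + at = 11.2 + (0)(16.5) = 11.2 m/s
Δx = v₀t + ½at² = 11.2·16.5 + 0.5·0·16.5² = 185 m
Final speed = 11.2 m/s

11.2 m/s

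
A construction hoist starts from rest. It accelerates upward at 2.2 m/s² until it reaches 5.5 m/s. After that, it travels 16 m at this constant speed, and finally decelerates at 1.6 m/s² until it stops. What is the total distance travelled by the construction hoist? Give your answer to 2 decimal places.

32.33 m

Phase 1 (accelerating): v₀ = 0 m/s, a = 2.2 m/s².
v = v₀ + at → t = (5.5 − 0) / 2.2 = 2.50 s
v² = v₀² + 2aΔx → Δx = (5.5² − 0²)/(2·2.2) = 6.87 m

Phase 2 (constant speed): v₀ = 5.50 m/s, a = 0 m/s².
Constant speed: t = d/v = 16/5.50 = 2.91 s

Phase 3 (decelerating): v₀ = 5.50 m/s, a = -1.6 m/s².
v = v₀ + at → t = (0 − 5.50) / -1.6 = 3.44 s
v² = v₀² + 2aΔx → Δx = (0² − 5.50²)/(2·-1.6) = 9.45 m
Total distance = 6.87 + 16.0 + 9.45 = 32.3 m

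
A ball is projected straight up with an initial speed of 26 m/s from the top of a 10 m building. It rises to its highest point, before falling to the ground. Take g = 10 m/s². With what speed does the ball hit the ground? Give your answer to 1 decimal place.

29.6 m/s

Phase 1 (rising): v₀ = 26.0 m/s, a = -10 m/s².
v = v₀ + at → t = (0 − 26.0) / -10 = 2.60 s
v² = v₀² + 2aΔx → Δx = (0² − 26.0²)/(2·-10) = 33.8 m

Phase 2 (falling): v₀ = 0 m/s, a = -10 m/s².
Falls 43.8 m from rest: t = √(2·43.8/10) = 2.96 s; v = g·t = 29.6 m/s.
Final speed = 29.6 m/s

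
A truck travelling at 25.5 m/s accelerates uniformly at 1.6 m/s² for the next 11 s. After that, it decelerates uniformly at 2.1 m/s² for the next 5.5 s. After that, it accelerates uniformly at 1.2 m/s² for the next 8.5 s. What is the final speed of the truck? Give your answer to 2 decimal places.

Phase 1 (accelerating): v₀ = 25.5 m/s, a = 1.6 m/s².
v = v₀ + at = 25.5 + (1.6)(11) = 43.1 m/s
Δx = v₀t + ½at² = 25.5·11 + 0.5·1.6·11² = 377 m

Phase 2 (decelerating): v₀ = 43.1 m/s, a = -2.1 m/s².
v = v₀ + at = 43.1 + (-2.1)(5.5) = 31.6 m/s
Δx = v₀t + ½at² = 43.1·5.5 + 0.5·-2.1·5.5² = 205 m

Phase 3 (accelerating): v₀ = 31.6 m/s, a = 1.2 m/s².
v = v₀ + at = 31.6 + (1.2)(8.5) = 41.8 m/s
Δx = v₀t + ½at² = 31.6·8.5 + 0.5·1.2·8.5² = 312 m
Final speed = 41.8 m/s

41.75 m/s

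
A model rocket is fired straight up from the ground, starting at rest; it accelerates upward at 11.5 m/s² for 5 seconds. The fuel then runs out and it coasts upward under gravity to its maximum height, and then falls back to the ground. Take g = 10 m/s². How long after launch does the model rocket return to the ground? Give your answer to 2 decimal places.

Phase 1 (powered ascent): v₀ = 0 m/s, a = 11.5 m/s².
v = v₀ + at = 0 + (11.5)(5) = 57.5 m/s
Δx = v₀t + ½at² = 0·5 + 0.5·11.5·5² = 144 m

Phase 2 (coasting upward): v₀ = 57.5 m/s, a = -10 m/s².
v = v₀ + at → t = (0 − 57.5) / -10 = 5.75 s
v² = v₀² + 2aΔx → Δx = (0² − 57.5²)/(2·-10) = 165 m

Phase 3 (free fall): v₀ = 0 m/s, a = -10 m/s².
Falls 309 m from rest: t = √(2·309/10) = 7.86 s; v = g·t = 78.6 m/s.
Total time = 5.00 + 5.75 + 7.86 = 18.6 s

18.61 s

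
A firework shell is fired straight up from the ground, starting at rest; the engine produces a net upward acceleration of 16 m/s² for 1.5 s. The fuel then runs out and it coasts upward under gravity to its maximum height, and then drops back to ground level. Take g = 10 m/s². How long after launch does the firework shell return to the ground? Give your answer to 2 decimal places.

6.96 s

Phase 1 (powered ascent): v₀ = 0 m/s, a = 16 m/s².
v = v₀ + at = 0 + (16)(1.5) = 24.0 m/s
Δx = v₀t + ½at² = 0·1.5 + 0.5·16·1.5² = 18.0 m

Phase 2 (coasting upward): v₀ = 24.0 m/s, a = -10 m/s².
v = v₀ + at → t = (0 − 24.0) / -10 = 2.40 s
v² = v₀² + 2aΔx → Δx = (0² − 24.0²)/(2·-10) = 28.8 m

Phase 3 (free fall): v₀ = 0 m/s, a = -10 m/s².
Falls 46.8 m from rest: t = √(2·46.8/10) = 3.06 s; v = g·t = 30.6 m/s.
Total time = 1.50 + 2.40 + 3.06 = 6.96 s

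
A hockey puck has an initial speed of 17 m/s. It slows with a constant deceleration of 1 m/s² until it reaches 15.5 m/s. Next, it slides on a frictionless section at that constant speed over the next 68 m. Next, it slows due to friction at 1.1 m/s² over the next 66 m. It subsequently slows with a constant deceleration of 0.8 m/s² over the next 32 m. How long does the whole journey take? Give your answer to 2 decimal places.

15.02 s

Phase 1 (decelerating): v₀ = 17.0 m/s, a = -1 m/s².
v = v₀ + at → t = (15.5 − 17.0) / -1 = 1.50 s
v² = v₀² + 2aΔx → Δx = (15.5² − 17.0²)/(2·-1) = 24.4 m

Phase 2 (constant speed): v₀ = 15.5 m/s, a = 0 m/s².
Constant speed: t = d/v = 68/15.5 = 4.39 s

Phase 3 (decelerating): v₀ = 15.5 m/s, a = -1.1 m/s².
v² = v₀² + 2aΔx = 15.5² + 2·-1.1·66 = 95.0 → v = 9.75 m/s
t = (v − v₀)/a = (9.75 − 15.5)/-1.1 = 5.23 s

Phase 4 (decelerating): v₀ = 9.75 m/s, a = -0.8 m/s².
v² = v₀² + 2aΔx = 9.75² + 2·-0.8·32 = 43.8 → v = 6.62 m/s
t = (v − v₀)/a = (6.62 − 9.75)/-0.8 = 3.91 s
Total time = 1.50 + 4.39 + 5.23 + 3.91 = 15.0 s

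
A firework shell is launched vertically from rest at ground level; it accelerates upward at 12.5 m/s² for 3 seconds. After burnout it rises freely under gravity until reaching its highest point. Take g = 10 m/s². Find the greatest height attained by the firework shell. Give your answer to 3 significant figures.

Phase 1 (powered ascent): v₀ = 0 m/s, a = 12.5 m/s².
v = v₀ + at = 0 + (12.5)(3) = 37.5 m/s
Δx = v₀t + ½at² = 0·3 + 0.5·12.5·3² = 56.2 m

Phase 2 (coasting upward): v₀ = 37.5 m/s, a = -10 m/s².
v = v₀ + at → t = (0 − 37.5) / -10 = 3.75 s
v² = v₀² + 2aΔx → Δx = (0² − 37.5²)/(2·-10) = 70.3 m
Maximum height = 56.2 + 70.3 = 127 m

127 m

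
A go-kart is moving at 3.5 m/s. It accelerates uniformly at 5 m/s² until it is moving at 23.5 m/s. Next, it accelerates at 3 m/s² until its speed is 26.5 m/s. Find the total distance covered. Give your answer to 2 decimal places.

Phase 1 (accelerating): v₀ = 3.50 m/s, a = 5 m/s².
v = v₀ + at → t = (23.5 − 3.50) / 5 = 4.00 s
v² = v₀² + 2aΔx → Δx = (23.5² − 3.50²)/(2·5) = 54.0 m

Phase 2 (accelerating): v₀ = 23.5 m/s, a = 3 m/s².
v = v₀ + at → t = (26.5 − 23.5) / 3 = 1.00 s
v² = v₀² + 2aΔx → Δx = (26.5² − 23.5²)/(2·3) = 25.0 m
Total distance = 54.0 + 25.0 = 79.0 m

79.00 m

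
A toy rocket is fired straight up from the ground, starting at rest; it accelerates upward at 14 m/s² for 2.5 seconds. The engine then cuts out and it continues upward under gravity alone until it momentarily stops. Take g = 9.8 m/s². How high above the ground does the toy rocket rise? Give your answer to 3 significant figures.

Phase 1 (powered ascent): v₀ = 0 m/s, a = 14 m/s².
v = v₀ + at = 0 + (14)(2.5) = 35.0 m/s
Δx = v₀t + ½at² = 0·2.5 + 0.5·14·2.5² = 43.8 m

Phase 2 (coasting upward): v₀ = 35.0 m/s, a = -9.8 m/s².
v = v₀ + at → t = (0 − 35.0) / -9.8 = 3.57 s
v² = v₀² + 2aΔx → Δx = (0² − 35.0²)/(2·-9.8) = 62.5 m
Maximum height = 43.8 + 62.5 = 106 m

106 m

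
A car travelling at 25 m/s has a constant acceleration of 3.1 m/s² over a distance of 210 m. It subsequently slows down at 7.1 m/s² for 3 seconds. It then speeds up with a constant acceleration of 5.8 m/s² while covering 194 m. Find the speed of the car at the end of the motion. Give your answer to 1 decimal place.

Phase 1 (accelerating): v₀ = 25.0 m/s, a = 3.1 m/s².
v² = v₀² + 2aΔx = 25.0² + 2·3.1·210 = 1930 → v = 43.9 m/s
t = (v − v₀)/a = (43.9 − 25.0)/3.1 = 6.10 s

Phase 2 (decelerating): v₀ = 43.9 m/s, a = -7.1 m/s².
v = v₀ + at = 43.9 + (-7.1)(3) = 22.6 m/s
Δx = v₀t + ½at² = 43.9·3 + 0.5·-7.1·3² = 99.7 m

Phase 3 (accelerating): v₀ = 22.6 m/s, a = 5.8 m/s².
v² = v₀² + 2aΔx = 22.6² + 2·5.8·194 = 2760 → v = 52.5 m/s
t = (v − v₀)/a = (52.5 − 22.6)/5.8 = 5.16 s
Final speed = 52.5 m/s

52.5 m/s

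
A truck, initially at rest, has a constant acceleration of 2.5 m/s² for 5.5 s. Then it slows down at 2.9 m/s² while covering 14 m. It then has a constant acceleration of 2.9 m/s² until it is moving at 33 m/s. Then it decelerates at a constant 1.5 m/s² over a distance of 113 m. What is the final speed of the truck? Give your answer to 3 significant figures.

Phase 1 (accelerating): v₀ = 0 m/s, a = 2.5 m/s².
v = v₀ + at = 0 + (2.5)(5.5) = 13.8 m/s
Δx = v₀t + ½at² = 0·5.5 + 0.5·2.5·5.5² = 37.8 m

Phase 2 (decelerating): v₀ = 13.8 m/s, a = -2.9 m/s².
v² = v₀² + 2aΔx = 13.8² + 2·-2.9·14 = 108 → v = 10.4 m/s
t = (v − v₀)/a = (10.4 − 13.8)/-2.9 = 1.16 s

Phase 3 (accelerating): v₀ = 10.4 m/s, a = 2.9 m/s².
v = v₀ + at → t = (33 − 10.4) / 2.9 = 7.80 s
v² = v₀² + 2aΔx → Δx = (33² − 10.4²)/(2·2.9) = 169 m

Phase 4 (decelerating): v₀ = 33.0 m/s, a = -1.5 m/s².
v² = v₀² + 2aΔx = 33.0² + 2·-1.5·113 = 750 → v = 27.4 m/s
t = (v − v₀)/a = (27.4 − 33.0)/-1.5 = 3.74 s
Final speed = 27.4 m/s

27.4 m/s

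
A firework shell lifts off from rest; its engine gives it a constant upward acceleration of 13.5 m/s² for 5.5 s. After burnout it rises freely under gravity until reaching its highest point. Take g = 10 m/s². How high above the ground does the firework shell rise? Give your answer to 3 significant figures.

480 m

Phase 1 (powered ascent): v₀ = 0 m/s, a = 13.5 m/s².
v = v₀ + at = 0 + (13.5)(5.5) = 74.2 m/s
Δx = v₀t + ½at² = 0·5.5 + 0.5·13.5·5.5² = 204 m

Phase 2 (coasting upward): v₀ = 74.2 m/s, a = -10 m/s².
v = v₀ + at → t = (0 − 74.2) / -10 = 7.42 s
v² = v₀² + 2aΔx → Δx = (0² − 74.2²)/(2·-10) = 276 m
Maximum height = 204 + 276 = 480 m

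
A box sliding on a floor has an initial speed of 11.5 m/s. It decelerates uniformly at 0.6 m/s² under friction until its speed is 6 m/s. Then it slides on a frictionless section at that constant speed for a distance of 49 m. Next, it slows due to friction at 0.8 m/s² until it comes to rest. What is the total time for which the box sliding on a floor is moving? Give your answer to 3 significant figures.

Phase 1 (decelerating): v₀ = 11.5 m/s, a = -0.6 m/s².
v = v₀ + at → t = (6 − 11.5) / -0.6 = 9.17 s
v² = v₀² + 2aΔx → Δx = (6² − 11.5²)/(2·-0.6) = 80.2 m

Phase 2 (constant speed): v₀ = 6.00 m/s, a = 0 m/s².
Constant speed: t = d/v = 49/6.00 = 8.17 s

Phase 3 (decelerating): v₀ = 6.00 m/s, a = -0.8 m/s².
v = v₀ + at → t = (0 − 6.00) / -0.8 = 7.50 s
v² = v₀² + 2aΔx → Δx = (0² − 6.00²)/(2·-0.8) = 22.5 m
Total time = 9.17 + 8.17 + 7.50 = 24.8 s

24.8 s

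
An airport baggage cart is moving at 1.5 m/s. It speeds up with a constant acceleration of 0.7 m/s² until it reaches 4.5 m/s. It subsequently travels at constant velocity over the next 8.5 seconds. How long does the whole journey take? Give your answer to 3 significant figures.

12.8 s

Phase 1 (accelerating): v₀ = 1.50 m/s, a = 0.7 m/s².
v = v₀ + at → t = (4.5 − 1.50) / 0.7 = 4.29 s
v² = v₀² + 2aΔx → Δx = (4.5² − 1.50²)/(2·0.7) = 12.9 m

Phase 2 (constant speed): v₀ = 4.50 m/s, a = 0 m/s².
v = v₀ + at = 4.50 + (0)(8.5) = 4.50 m/s
Δx = v₀t + ½at² = 4.50·8.5 + 0.5·0·8.5² = 38.2 m
Total time = 4.29 + 8.50 = 12.8 s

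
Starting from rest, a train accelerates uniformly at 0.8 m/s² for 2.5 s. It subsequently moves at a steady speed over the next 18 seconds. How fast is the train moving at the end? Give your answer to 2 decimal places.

Phase 1 (accelerating): v₀ = 0 m/s, a = 0.8 m/s².
v = v₀ + at = 0 + (0.8)(2.5) = 2.00 m/s
Δx = v₀t + ½at² = 0·2.5 + 0.5·0.8·2.5² = 2.50 m

Phase 2 (constant speed): v₀ = 2.00 m/s, a = 0 m/s².
v = v₀ + at = 2.00 + (0)(18) = 2.00 m/s
Δx = v₀t + ½at² = 2.00·18 + 0.5·0·18² = 36.0 m
Final speed = 2.00 m/s

2.00 m/s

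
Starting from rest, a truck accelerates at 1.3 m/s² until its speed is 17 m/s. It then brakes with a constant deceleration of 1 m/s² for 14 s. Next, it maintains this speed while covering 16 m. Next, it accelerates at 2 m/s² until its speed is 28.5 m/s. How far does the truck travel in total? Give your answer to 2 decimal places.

Phase 1 (accelerating): v₀ = 0 m/s, a = 1.3 m/s².
v = v₀ + at → t = (17 − 0) / 1.3 = 13.1 s
v² = v₀² + 2aΔx → Δx = (17² − 0²)/(2·1.3) = 111 m

Phase 2 (decelerating): v₀ = 17.0 m/s, a = -1 m/s².
v = v₀ + at = 17.0 + (-1)(14) = 3.00 m/s
Δx = v₀t + ½at² = 17.0·14 + 0.5·-1·14² = 140 m

Phase 3 (constant speed): v₀ = 3.00 m/s, a = 0 m/s².
Constant speed: t = d/v = 16/3.00 = 5.33 s

Phase 4 (accelerating): v₀ = 3.00 m/s, a = 2 m/s².
v = v₀ + at → t = (28.5 − 3.00) / 2 = 12.8 s
v² = v₀² + 2aΔx → Δx = (28.5² − 3.00²)/(2·2) = 201 m
Total distance = 111 + 140 + 16.0 + 201 = 468 m

467.97 m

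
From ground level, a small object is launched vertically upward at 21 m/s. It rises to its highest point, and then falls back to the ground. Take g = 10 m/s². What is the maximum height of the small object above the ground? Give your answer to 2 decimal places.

22.05 m

Phase 1 (rising): v₀ = 21.0 m/s, a = -10 m/s².
v = v₀ + at → t = (0 − 21.0) / -10 = 2.10 s
v² = v₀² + 2aΔx → Δx = (0² − 21.0²)/(2·-10) = 22.1 m
Maximum height = 22.1 m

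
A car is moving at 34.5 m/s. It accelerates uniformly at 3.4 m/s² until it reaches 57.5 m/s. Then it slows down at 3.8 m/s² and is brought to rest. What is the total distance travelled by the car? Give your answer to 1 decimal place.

746.2 m

Phase 1 (accelerating): v₀ = 34.5 m/s, a = 3.4 m/s².
v = v₀ + at → t = (57.5 − 34.5) / 3.4 = 6.76 s
v² = v₀² + 2aΔx → Δx = (57.5² − 34.5²)/(2·3.4) = 311 m

Phase 2 (decelerating): v₀ = 57.5 m/s, a = -3.8 m/s².
v = v₀ + at → t = (0 − 57.5) / -3.8 = 15.1 s
v² = v₀² + 2aΔx → Δx = (0² − 57.5²)/(2·-3.8) = 435 m
Total distance = 311 + 435 = 746 m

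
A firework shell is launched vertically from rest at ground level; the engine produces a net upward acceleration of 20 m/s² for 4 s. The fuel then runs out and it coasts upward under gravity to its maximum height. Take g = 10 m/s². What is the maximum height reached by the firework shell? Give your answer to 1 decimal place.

Phase 1 (powered ascent): v₀ = 0 m/s, a = 20 m/s².
v = v₀ + at = 0 + (20)(4) = 80.0 m/s
Δx = v₀t + ½at² = 0·4 + 0.5·20·4² = 160 m

Phase 2 (coasting upward): v₀ = 80.0 m/s, a = -10 m/s².
v = v₀ + at → t = (0 − 80.0) / -10 = 8.00 s
v² = v₀² + 2aΔx → Δx = (0² − 80.0²)/(2·-10) = 320 m
Maximum height = 160 + 320 = 480 m

480.0 m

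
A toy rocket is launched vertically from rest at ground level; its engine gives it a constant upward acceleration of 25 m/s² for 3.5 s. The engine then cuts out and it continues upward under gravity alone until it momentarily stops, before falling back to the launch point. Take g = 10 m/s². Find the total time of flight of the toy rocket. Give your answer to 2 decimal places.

22.60 s

Phase 1 (powered ascent): v₀ = 0 m/s, a = 25 m/s².
v = v₀ + at = 0 + (25)(3.5) = 87.5 m/s
Δx = v₀t + ½at² = 0·3.5 + 0.5·25·3.5² = 153 m

Phase 2 (coasting upward): v₀ = 87.5 m/s, a = -10 m/s².
v = v₀ + at → t = (0 − 87.5) / -10 = 8.75 s
v² = v₀² + 2aΔx → Δx = (0² − 87.5²)/(2·-10) = 383 m

Phase 3 (free fall): v₀ = 0 m/s, a = -10 m/s².
Falls 536 m from rest: t = √(2·536/10) = 10.4 s; v = g·t = 104 m/s.
Total time = 3.50 + 8.75 + 10.4 = 22.6 s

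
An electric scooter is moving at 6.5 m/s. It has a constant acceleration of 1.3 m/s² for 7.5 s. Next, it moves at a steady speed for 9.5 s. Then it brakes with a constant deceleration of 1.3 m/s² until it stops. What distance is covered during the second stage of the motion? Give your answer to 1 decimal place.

Phase 1 (accelerating): v₀ = 6.50 m/s, a = 1.3 m/s².
v = v₀ + at = 6.50 + (1.3)(7.5) = 16.2 m/s
Δx = v₀t + ½at² = 6.50·7.5 + 0.5·1.3·7.5² = 85.3 m

Phase 2 (constant speed): v₀ = 16.2 m/s, a = 0 m/s².
v = v₀ + at = 16.2 + (0)(9.5) = 16.2 m/s
Δx = v₀t + ½at² = 16.2·9.5 + 0.5·0·9.5² = 154 m
Distance in phase 2 = 154 m

154.4 m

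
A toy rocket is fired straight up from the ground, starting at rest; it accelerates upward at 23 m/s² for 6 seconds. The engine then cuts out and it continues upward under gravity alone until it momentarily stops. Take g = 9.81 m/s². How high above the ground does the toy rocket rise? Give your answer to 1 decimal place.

1384.6 m

Phase 1 (powered ascent): v₀ = 0 m/s, a = 23 m/s².
v = v₀ + at = 0 + (23)(6) = 138 m/s
Δx = v₀t + ½at² = 0·6 + 0.5·23·6² = 414 m

Phase 2 (coasting upward): v₀ = 138 m/s, a = -9.81 m/s².
v = v₀ + at → t = (0 − 138) / -9.81 = 14.1 s
v² = v₀² + 2aΔx → Δx = (0² − 138²)/(2·-9.81) = 971 m
Maximum height = 414 + 971 = 1380 m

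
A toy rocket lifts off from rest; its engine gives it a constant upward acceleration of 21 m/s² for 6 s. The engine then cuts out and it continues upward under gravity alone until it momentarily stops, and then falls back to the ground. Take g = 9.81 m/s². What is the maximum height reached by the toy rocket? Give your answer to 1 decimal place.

Phase 1 (powered ascent): v₀ = 0 m/s, a = 21 m/s².
v = v₀ + at = 0 + (21)(6) = 126 m/s
Δx = v₀t + ½at² = 0·6 + 0.5·21·6² = 378 m

Phase 2 (coasting upward): v₀ = 126 m/s, a = -9.81 m/s².
v = v₀ + at → t = (0 − 126) / -9.81 = 12.8 s
v² = v₀² + 2aΔx → Δx = (0² − 126²)/(2·-9.81) = 809 m
Maximum height = 378 + 809 = 1190 m

1187.2 m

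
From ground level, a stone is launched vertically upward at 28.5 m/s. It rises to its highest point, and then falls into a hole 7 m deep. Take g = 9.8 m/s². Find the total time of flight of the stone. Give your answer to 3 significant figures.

6.05 s

Phase 1 (rising): v₀ = 28.5 m/s, a = -9.8 m/s².
v = v₀ + at → t = (0 − 28.5) / -9.8 = 2.91 s
v² = v₀² + 2aΔx → Δx = (0² − 28.5²)/(2·-9.8) = 41.4 m

Phase 2 (falling): v₀ = 0 m/s, a = -9.8 m/s².
Falls 48.4 m from rest: t = √(2·48.4/9.8) = 3.14 s; v = g·t = 30.8 m/s.
Total time = 2.91 + 3.14 = 6.05 s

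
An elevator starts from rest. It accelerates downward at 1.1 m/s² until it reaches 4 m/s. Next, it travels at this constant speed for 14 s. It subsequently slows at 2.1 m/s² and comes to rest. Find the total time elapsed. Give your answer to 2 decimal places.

19.54 s

Phase 1 (accelerating): v₀ = 0 m/s, a = 1.1 m/s².
v = v₀ + at → t = (4 − 0) / 1.1 = 3.64 s
v² = v₀² + 2aΔx → Δx = (4² − 0²)/(2·1.1) = 7.27 m

Phase 2 (constant speed): v₀ = 4.00 m/s, a = 0 m/s².
v = v₀ + at = 4.00 + (0)(14) = 4.00 m/s
Δx = v₀t + ½at² = 4.00·14 + 0.5·0·14² = 56.0 m

Phase 3 (decelerating): v₀ = 4.00 m/s, a = -2.1 m/s².
v = v₀ + at → t = (0 − 4.00) / -2.1 = 1.90 s
v² = v₀² + 2aΔx → Δx = (0² − 4.00²)/(2·-2.1) = 3.81 m
Total time = 3.64 + 14.0 + 1.90 = 19.5 s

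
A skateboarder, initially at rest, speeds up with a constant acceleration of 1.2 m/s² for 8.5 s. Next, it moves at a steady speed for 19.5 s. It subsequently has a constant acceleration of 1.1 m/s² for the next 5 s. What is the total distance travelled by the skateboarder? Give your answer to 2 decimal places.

Phase 1 (accelerating): v₀ = 0 m/s, a = 1.2 m/s².
v = v₀ + at = 0 + (1.2)(8.5) = 10.2 m/s
Δx = v₀t + ½at² = 0·8.5 + 0.5·1.2·8.5² = 43.3 m

Phase 2 (constant speed): v₀ = 10.2 m/s, a = 0 m/s².
v = v₀ + at = 10.2 + (0)(19.5) = 10.2 m/s
Δx = v₀t + ½at² = 10.2·19.5 + 0.5·0·19.5² = 199 m

Phase 3 (accelerating): v₀ = 10.2 m/s, a = 1.1 m/s².
v = v₀ + at = 10.2 + (1.1)(5) = 15.7 m/s
Δx = v₀t + ½at² = 10.2·5 + 0.5·1.1·5² = 64.8 m
Total distance = 43.3 + 199 + 64.8 = 307 m

307.00 m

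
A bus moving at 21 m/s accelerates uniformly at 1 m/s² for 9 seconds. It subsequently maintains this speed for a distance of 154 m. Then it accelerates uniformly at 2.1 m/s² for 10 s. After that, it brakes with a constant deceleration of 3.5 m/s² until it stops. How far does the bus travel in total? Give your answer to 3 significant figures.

1160 m

Phase 1 (accelerating): v₀ = 21.0 m/s, a = 1 m/s².
v = v₀ + at = 21.0 + (1)(9) = 30.0 m/s
Δx = v₀t + ½at² = 21.0·9 + 0.5·1·9² = 230 m

Phase 2 (constant speed): v₀ = 30.0 m/s, a = 0 m/s².
Constant speed: t = d/v = 154/30.0 = 5.13 s

Phase 3 (accelerating): v₀ = 30.0 m/s, a = 2.1 m/s².
v = v₀ + at = 30.0 + (2.1)(10) = 51.0 m/s
Δx = v₀t + ½at² = 30.0·10 + 0.5·2.1·10² = 405 m

Phase 4 (decelerating): v₀ = 51.0 m/s, a = -3.5 m/s².
v = v₀ + at → t = (0 − 51.0) / -3.5 = 14.6 s
v² = v₀² + 2aΔx → Δx = (0² − 51.0²)/(2·-3.5) = 372 m
Total distance = 230 + 154 + 405 + 372 = 1160 m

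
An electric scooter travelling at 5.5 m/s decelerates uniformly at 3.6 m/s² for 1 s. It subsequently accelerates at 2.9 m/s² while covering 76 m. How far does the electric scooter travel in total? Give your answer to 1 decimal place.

Phase 1 (decelerating): v₀ = 5.50 m/s, a = -3.6 m/s².
v = v₀ + at = 5.50 + (-3.6)(1) = 1.90 m/s
Δx = v₀t + ½at² = 5.50·1 + 0.5·-3.6·1² = 3.70 m

Phase 2 (accelerating): v₀ = 1.90 m/s, a = 2.9 m/s².
v² = v₀² + 2aΔx = 1.90² + 2·2.9·76 = 444 → v = 21.1 m/s
t = (v − v₀)/a = (21.1 − 1.90)/2.9 = 6.61 s
Total distance = 3.70 + 76.0 = 79.7 m

79.7 m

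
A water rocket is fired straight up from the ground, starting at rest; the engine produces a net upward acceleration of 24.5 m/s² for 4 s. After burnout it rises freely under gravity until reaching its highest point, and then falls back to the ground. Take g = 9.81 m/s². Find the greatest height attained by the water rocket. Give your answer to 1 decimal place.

685.5 m

Phase 1 (powered ascent): v₀ = 0 m/s, a = 24.5 m/s².
v = v₀ + at = 0 + (24.5)(4) = 98.0 m/s
Δx = v₀t + ½at² = 0·4 + 0.5·24.5·4² = 196 m

Phase 2 (coasting upward): v₀ = 98.0 m/s, a = -9.81 m/s².
v = v₀ + at → t = (0 − 98.0) / -9.81 = 9.99 s
v² = v₀² + 2aΔx → Δx = (0² − 98.0²)/(2·-9.81) = 490 m
Maximum height = 196 + 490 = 686 m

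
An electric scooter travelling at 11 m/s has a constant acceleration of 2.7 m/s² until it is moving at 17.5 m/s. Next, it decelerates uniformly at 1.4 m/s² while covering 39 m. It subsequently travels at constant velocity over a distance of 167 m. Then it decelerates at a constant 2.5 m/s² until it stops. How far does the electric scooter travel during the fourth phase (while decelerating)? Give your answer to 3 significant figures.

39.4 m

Phase 1 (accelerating): v₀ = 11.0 m/s, a = 2.7 m/s².
v = v₀ + at → t = (17.5 − 11.0) / 2.7 = 2.41 s
v² = v₀² + 2aΔx → Δx = (17.5² − 11.0²)/(2·2.7) = 34.3 m

Phase 2 (decelerating): v₀ = 17.5 m/s, a = -1.4 m/s².
v² = v₀² + 2aΔx = 17.5² + 2·-1.4·39 = 197 → v = 14.0 m/s
t = (v − v₀)/a = (14.0 − 17.5)/-1.4 = 2.47 s

Phase 3 (constant speed): v₀ = 14.0 m/s, a = 0 m/s².
Constant speed: t = d/v = 167/14.0 = 11.9 s

Phase 4 (decelerating): v₀ = 14.0 m/s, a = -2.5 m/s².
v = v₀ + at → t = (0 − 14.0) / -2.5 = 5.61 s
v² = v₀² + 2aΔx → Δx = (0² − 14.0²)/(2·-2.5) = 39.4 m
Distance in phase 4 = 39.4 m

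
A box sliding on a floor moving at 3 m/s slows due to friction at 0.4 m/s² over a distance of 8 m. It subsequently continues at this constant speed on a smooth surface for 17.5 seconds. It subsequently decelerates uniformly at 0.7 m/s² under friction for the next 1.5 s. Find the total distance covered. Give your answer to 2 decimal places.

37.85 m

Phase 1 (decelerating): v₀ = 3.00 m/s, a = -0.4 m/s².
v² = v₀² + 2aΔx = 3.00² + 2·-0.4·8 = 2.60 → v = 1.61 m/s
t = (v − v₀)/a = (1.61 − 3.00)/-0.4 = 3.47 s

Phase 2 (constant speed): v₀ = 1.61 m/s, a = 0 m/s².
v = v₀ + at = 1.61 + (0)(17.5) = 1.61 m/s
Δx = v₀t + ½at² = 1.61·17.5 + 0.5·0·17.5² = 28.2 m

Phase 3 (decelerating): v₀ = 1.61 m/s, a = -0.7 m/s².
v = v₀ + at = 1.61 + (-0.7)(1.5) = 0.562 m/s
Δx = v₀t + ½at² = 1.61·1.5 + 0.5·-0.7·1.5² = 1.63 m
Total distance = 8.00 + 28.2 + 1.63 = 37.8 m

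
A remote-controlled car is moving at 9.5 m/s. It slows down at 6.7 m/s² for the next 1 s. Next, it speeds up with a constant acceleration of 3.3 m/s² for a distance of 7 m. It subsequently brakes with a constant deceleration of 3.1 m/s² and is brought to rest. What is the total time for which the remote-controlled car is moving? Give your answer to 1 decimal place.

4.8 s

Phase 1 (decelerating): v₀ = 9.50 m/s, a = -6.7 m/s².
v = v₀ + at = 9.50 + (-6.7)(1) = 2.80 m/s
Δx = v₀t + ½at² = 9.50·1 + 0.5·-6.7·1² = 6.15 m

Phase 2 (accelerating): v₀ = 2.80 m/s, a = 3.3 m/s².
v² = v₀² + 2aΔx = 2.80² + 2·3.3·7 = 54.0 → v = 7.35 m/s
t = (v − v₀)/a = (7.35 − 2.80)/3.3 = 1.38 s

Phase 3 (decelerating): v₀ = 7.35 m/s, a = -3.1 m/s².
v = v₀ + at → t = (0 − 7.35) / -3.1 = 2.37 s
v² = v₀² + 2aΔx → Δx = (0² − 7.35²)/(2·-3.1) = 8.72 m
Total time = 1.00 + 1.38 + 2.37 = 4.75 s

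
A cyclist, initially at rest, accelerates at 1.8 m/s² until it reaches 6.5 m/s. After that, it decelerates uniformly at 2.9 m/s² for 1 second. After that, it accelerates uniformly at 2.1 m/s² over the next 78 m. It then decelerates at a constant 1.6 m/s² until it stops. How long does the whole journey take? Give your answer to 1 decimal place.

23.2 s

Phase 1 (accelerating): v₀ = 0 m/s, a = 1.8 m/s².
v = v₀ + at → t = (6.5 − 0) / 1.8 = 3.61 s
v² = v₀² + 2aΔx → Δx = (6.5² − 0²)/(2·1.8) = 11.7 m

Phase 2 (decelerating): v₀ = 6.50 m/s, a = -2.9 m/s².
v = v₀ + at = 6.50 + (-2.9)(1) = 3.60 m/s
Δx = v₀t + ½at² = 6.50·1 + 0.5·-2.9·1² = 5.05 m

Phase 3 (accelerating): v₀ = 3.60 m/s, a = 2.1 m/s².
v² = v₀² + 2aΔx = 3.60² + 2·2.1·78 = 341 → v = 18.5 m/s
t = (v − v₀)/a = (18.5 − 3.60)/2.1 = 7.07 s

Phase 4 (decelerating): v₀ = 18.5 m/s, a = -1.6 m/s².
v = v₀ + at → t = (0 − 18.5) / -1.6 = 11.5 s
v² = v₀² + 2aΔx → Δx = (0² − 18.5²)/(2·-1.6) = 106 m
Total time = 3.61 + 1.00 + 7.07 + 11.5 = 23.2 s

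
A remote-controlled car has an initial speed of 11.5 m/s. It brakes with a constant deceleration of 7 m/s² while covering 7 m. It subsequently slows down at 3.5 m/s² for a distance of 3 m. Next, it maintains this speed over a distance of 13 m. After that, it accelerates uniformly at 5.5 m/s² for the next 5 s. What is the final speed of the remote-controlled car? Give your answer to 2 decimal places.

Phase 1 (decelerating): v₀ = 11.5 m/s, a = -7 m/s².
v² = v₀² + 2aΔx = 11.5² + 2·-7·7 = 34.2 → v = 5.85 m/s
t = (v − v₀)/a = (5.85 − 11.5)/-7 = 0.807 s

Phase 2 (decelerating): v₀ = 5.85 m/s, a = -3.5 m/s².
v² = v₀² + 2aΔx = 5.85² + 2·-3.5·3 = 13.2 → v = 3.64 m/s
t = (v − v₀)/a = (3.64 − 5.85)/-3.5 = 0.632 s

Phase 3 (constant speed): v₀ = 3.64 m/s, a = 0 m/s².
Constant speed: t = d/v = 13/3.64 = 3.57 s

Phase 4 (accelerating): v₀ = 3.64 m/s, a = 5.5 m/s².
v = v₀ + at = 3.64 + (5.5)(5) = 31.1 m/s
Δx = v₀t + ½at² = 3.64·5 + 0.5·5.5·5² = 87.0 m
Final speed = 31.1 m/s

31.14 m/s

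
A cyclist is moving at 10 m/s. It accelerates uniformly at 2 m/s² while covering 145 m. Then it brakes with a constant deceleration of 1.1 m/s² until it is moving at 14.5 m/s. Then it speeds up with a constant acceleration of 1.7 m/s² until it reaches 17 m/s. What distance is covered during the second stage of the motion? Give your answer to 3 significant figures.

214 m

Phase 1 (accelerating): v₀ = 10.0 m/s, a = 2 m/s².
v² = v₀² + 2aΔx = 10.0² + 2·2·145 = 680 → v = 26.1 m/s
t = (v − v₀)/a = (26.1 − 10.0)/2 = 8.04 s

Phase 2 (decelerating): v₀ = 26.1 m/s, a = -1.1 m/s².
v = v₀ + at → t = (14.5 − 26.1) / -1.1 = 10.5 s
v² = v₀² + 2aΔx → Δx = (14.5² − 26.1²)/(2·-1.1) = 214 m
Distance in phase 2 = 214 m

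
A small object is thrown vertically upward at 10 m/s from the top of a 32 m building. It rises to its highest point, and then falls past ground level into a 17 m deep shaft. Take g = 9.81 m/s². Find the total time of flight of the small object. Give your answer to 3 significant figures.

4.34 s

Phase 1 (rising): v₀ = 10.0 m/s, a = -9.81 m/s².
v = v₀ + at → t = (0 − 10.0) / -9.81 = 1.02 s
v² = v₀² + 2aΔx → Δx = (0² − 10.0²)/(2·-9.81) = 5.10 m

Phase 2 (falling): v₀ = 0 m/s, a = -9.81 m/s².
Falls 54.1 m from rest: t = √(2·54.1/9.81) = 3.32 s; v = g·t = 32.6 m/s.
Total time = 1.02 + 3.32 = 4.34 s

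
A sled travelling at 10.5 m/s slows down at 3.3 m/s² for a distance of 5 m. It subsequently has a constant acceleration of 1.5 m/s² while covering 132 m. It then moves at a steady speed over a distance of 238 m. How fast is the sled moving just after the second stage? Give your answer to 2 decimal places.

Phase 1 (decelerating): v₀ = 10.5 m/s, a = -3.3 m/s².
v² = v₀² + 2aΔx = 10.5² + 2·-3.3·5 = 77.2 → v = 8.79 m/s
t = (v − v₀)/a = (8.79 − 10.5)/-3.3 = 0.518 s

Phase 2 (accelerating): v₀ = 8.79 m/s, a = 1.5 m/s².
v² = v₀² + 2aΔx = 8.79² + 2·1.5·132 = 473 → v = 21.8 m/s
t = (v − v₀)/a = (21.8 − 8.79)/1.5 = 8.64 s
Speed at end of phase 2 = 21.8 m/s

21.75 m/s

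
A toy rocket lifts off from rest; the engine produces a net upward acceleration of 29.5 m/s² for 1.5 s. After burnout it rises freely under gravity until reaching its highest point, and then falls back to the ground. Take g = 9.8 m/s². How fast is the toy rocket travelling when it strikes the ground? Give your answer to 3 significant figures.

51.1 m/s

Phase 1 (powered ascent): v₀ = 0 m/s, a = 29.5 m/s².
v = v₀ + at = 0 + (29.5)(1.5) = 44.2 m/s
Δx = v₀t + ½at² = 0·1.5 + 0.5·29.5·1.5² = 33.2 m

Phase 2 (coasting upward): v₀ = 44.2 m/s, a = -9.8 m/s².
v = v₀ + at → t = (0 − 44.2) / -9.8 = 4.52 s
v² = v₀² + 2aΔx → Δx = (0² − 44.2²)/(2·-9.8) = 99.9 m

Phase 3 (free fall): v₀ = 0 m/s, a = -9.8 m/s².
Falls 133 m from rest: t = √(2·133/9.8) = 5.21 s; v = g·t = 51.1 m/s.
Impact speed = 51.1 m/s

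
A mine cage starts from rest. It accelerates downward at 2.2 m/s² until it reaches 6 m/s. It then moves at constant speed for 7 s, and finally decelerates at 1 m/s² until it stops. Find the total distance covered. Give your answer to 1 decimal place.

Phase 1 (accelerating): v₀ = 0 m/s, a = 2.2 m/s².
v = v₀ + at → t = (6 − 0) / 2.2 = 2.73 s
v² = v₀² + 2aΔx → Δx = (6² − 0²)/(2·2.2) = 8.18 m

Phase 2 (constant speed): v₀ = 6.00 m/s, a = 0 m/s².
v = v₀ + at = 6.00 + (0)(7) = 6.00 m/s
Δx = v₀t + ½at² = 6.00·7 + 0.5·0·7² = 42.0 m

Phase 3 (decelerating): v₀ = 6.00 m/s, a = -1 m/s².
v = v₀ + at → t = (0 − 6.00) / -1 = 6.00 s
v² = v₀² + 2aΔx → Δx = (0² − 6.00²)/(2·-1) = 18.0 m
Total distance = 8.18 + 42.0 + 18.0 = 68.2 m

68.2 m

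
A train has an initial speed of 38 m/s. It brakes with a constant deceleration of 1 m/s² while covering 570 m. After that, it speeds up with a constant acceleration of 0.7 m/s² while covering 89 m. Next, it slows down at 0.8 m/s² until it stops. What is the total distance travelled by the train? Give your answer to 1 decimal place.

926.9 m

Phase 1 (decelerating): v₀ = 38.0 m/s, a = -1 m/s².
v² = v₀² + 2aΔx = 38.0² + 2·-1·570 = 304 → v = 17.4 m/s
t = (v − v₀)/a = (17.4 − 38.0)/-1 = 20.6 s

Phase 2 (accelerating): v₀ = 17.4 m/s, a = 0.7 m/s².
v² = v₀² + 2aΔx = 17.4² + 2·0.7·89 = 429 → v = 20.7 m/s
t = (v − v₀)/a = (20.7 − 17.4)/0.7 = 4.67 s

Phase 3 (decelerating): v₀ = 20.7 m/s, a = -0.8 m/s².
v = v₀ + at → t = (0 − 20.7) / -0.8 = 25.9 s
v² = v₀² + 2aΔx → Δx = (0² − 20.7²)/(2·-0.8) = 268 m
Total distance = 570 + 89.0 + 268 = 927 m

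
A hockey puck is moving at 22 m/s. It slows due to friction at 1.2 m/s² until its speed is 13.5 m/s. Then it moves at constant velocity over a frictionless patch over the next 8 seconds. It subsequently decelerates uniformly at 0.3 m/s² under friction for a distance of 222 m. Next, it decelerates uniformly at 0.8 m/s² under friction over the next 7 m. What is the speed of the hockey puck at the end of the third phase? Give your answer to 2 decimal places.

Phase 1 (decelerating): v₀ = 22.0 m/s, a = -1.2 m/s².
v = v₀ + at → t = (13.5 − 22.0) / -1.2 = 7.08 s
v² = v₀² + 2aΔx → Δx = (13.5² − 22.0²)/(2·-1.2) = 126 m

Phase 2 (constant speed): v₀ = 13.5 m/s, a = 0 m/s².
v = v₀ + at = 13.5 + (0)(8) = 13.5 m/s
Δx = v₀t + ½at² = 13.5·8 + 0.5·0·8² = 108 m

Phase 3 (decelerating): v₀ = 13.5 m/s, a = -0.3 m/s².
v² = v₀² + 2aΔx = 13.5² + 2·-0.3·222 = 49.1 → v = 7.00 m/s
t = (v − v₀)/a = (7.00 − 13.5)/-0.3 = 21.7 s
Speed at end of phase 3 = 7.00 m/s

7.00 m/s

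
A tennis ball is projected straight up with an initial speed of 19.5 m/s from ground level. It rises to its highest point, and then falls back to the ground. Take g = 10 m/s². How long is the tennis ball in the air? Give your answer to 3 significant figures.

Phase 1 (rising): v₀ = 19.5 m/s, a = -10 m/s².
v = v₀ + at → t = (0 − 19.5) / -10 = 1.95 s
v² = v₀² + 2aΔx → Δx = (0² − 19.5²)/(2·-10) = 19.0 m

Phase 2 (falling): v₀ = 0 m/s, a = -10 m/s².
Falls 19.0 m from rest: t = √(2·19.0/10) = 1.95 s; v = g·t = 19.5 m/s.
Total time = 1.95 + 1.95 = 3.90 s

3.90 s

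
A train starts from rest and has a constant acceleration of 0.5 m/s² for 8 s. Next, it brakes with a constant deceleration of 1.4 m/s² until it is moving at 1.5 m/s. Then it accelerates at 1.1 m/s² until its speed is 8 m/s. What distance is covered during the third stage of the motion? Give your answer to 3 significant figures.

Phase 1 (accelerating): v₀ = 0 m/s, a = 0.5 m/s².
v = v₀ + at = 0 + (0.5)(8) = 4.00 m/s
Δx = v₀t + ½at² = 0·8 + 0.5·0.5·8² = 16.0 m

Phase 2 (decelerating): v₀ = 4.00 m/s, a = -1.4 m/s².
v = v₀ + at → t = (1.5 − 4.00) / -1.4 = 1.79 s
v² = v₀² + 2aΔx → Δx = (1.5² − 4.00²)/(2·-1.4) = 4.91 m

Phase 3 (accelerating): v₀ = 1.50 m/s, a = 1.1 m/s².
v = v₀ + at → t = (8 − 1.50) / 1.1 = 5.91 s
v² = v₀² + 2aΔx → Δx = (8² − 1.50²)/(2·1.1) = 28.1 m
Distance in phase 3 = 28.1 m

28.1 m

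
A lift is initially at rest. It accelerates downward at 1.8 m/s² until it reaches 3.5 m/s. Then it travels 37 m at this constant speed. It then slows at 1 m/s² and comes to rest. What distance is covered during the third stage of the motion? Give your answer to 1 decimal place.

6.1 m

Phase 1 (accelerating): v₀ = 0 m/s, a = 1.8 m/s².
v = v₀ + at → t = (3.5 − 0) / 1.8 = 1.94 s
v² = v₀² + 2aΔx → Δx = (3.5² − 0²)/(2·1.8) = 3.40 m

Phase 2 (constant speed): v₀ = 3.50 m/s, a = 0 m/s².
Constant speed: t = d/v = 37/3.50 = 10.6 s

Phase 3 (decelerating): v₀ = 3.50 m/s, a = -1 m/s².
v = v₀ + at → t = (0 − 3.50) / -1 = 3.50 s
v² = v₀² + 2aΔx → Δx = (0² − 3.50²)/(2·-1) = 6.12 m
Distance in phase 3 = 6.12 m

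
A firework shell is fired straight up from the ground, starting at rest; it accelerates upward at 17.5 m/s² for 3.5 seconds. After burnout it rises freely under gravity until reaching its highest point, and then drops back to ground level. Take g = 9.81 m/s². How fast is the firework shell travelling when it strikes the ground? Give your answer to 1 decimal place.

76.5 m/s

Phase 1 (powered ascent): v₀ = 0 m/s, a = 17.5 m/s².
v = v₀ + at = 0 + (17.5)(3.5) = 61.2 m/s
Δx = v₀t + ½at² = 0·3.5 + 0.5·17.5·3.5² = 107 m

Phase 2 (coasting upward): v₀ = 61.2 m/s, a = -9.81 m/s².
v = v₀ + at → t = (0 − 61.2) / -9.81 = 6.24 s
v² = v₀² + 2aΔx → Δx = (0² − 61.2²)/(2·-9.81) = 191 m

Phase 3 (free fall): v₀ = 0 m/s, a = -9.81 m/s².
Falls 298 m from rest: t = √(2·298/9.81) = 7.80 s; v = g·t = 76.5 m/s.
Impact speed = 76.5 m/s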